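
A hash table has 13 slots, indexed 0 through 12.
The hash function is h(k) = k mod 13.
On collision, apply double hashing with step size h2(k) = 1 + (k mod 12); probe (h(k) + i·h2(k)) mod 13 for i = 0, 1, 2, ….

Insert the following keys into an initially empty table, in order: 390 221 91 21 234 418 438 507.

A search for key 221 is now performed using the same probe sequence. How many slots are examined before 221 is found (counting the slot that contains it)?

2

390 hashes to 0; slot 0 is free -> place at 0.
221 hashes to 0, h2=6; 0 taken -> place at 6.
91 hashes to 0, h2=8; 0 taken -> place at 8.
21 hashes to 8, h2=10; 8 taken -> place at 5.
234 hashes to 0, h2=7; 0 taken -> place at 7.
418 hashes to 2; slot 2 is free -> place at 2.
438 hashes to 9; slot 9 is free -> place at 9.
507 hashes to 0, h2=4; 0 taken -> place at 4.
Table: [390, _, 418, _, 507, 21, 221, 234, 91, 438, _, _, _]
Lookup 221: h=0, h2=6, probe 0,6 → found at 6.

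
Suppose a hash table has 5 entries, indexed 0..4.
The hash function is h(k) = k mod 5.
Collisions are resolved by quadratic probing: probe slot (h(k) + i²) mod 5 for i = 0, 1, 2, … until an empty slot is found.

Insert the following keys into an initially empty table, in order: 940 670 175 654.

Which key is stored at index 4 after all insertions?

175

940 hashes to 0; slot 0 is free -> place at 0.
670 hashes to 0; 0 taken -> place at 1.
175 hashes to 0; 0,1 taken -> place at 4.
654 hashes to 4; 4,0 taken -> place at 3.
Table: [940, 670, -, 654, 175]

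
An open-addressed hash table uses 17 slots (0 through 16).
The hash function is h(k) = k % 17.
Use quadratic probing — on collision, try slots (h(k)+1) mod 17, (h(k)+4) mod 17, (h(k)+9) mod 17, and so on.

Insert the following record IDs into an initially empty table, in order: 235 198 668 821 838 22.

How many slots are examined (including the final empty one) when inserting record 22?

5

235: h=14 -> slot 14
198: h=11 -> slot 11
668: h=5 -> slot 5
821: h=5, probe 5,6 -> slot 6
838: h=5, probe 5,6,9 -> slot 9
22: h=5, probe 5,6,9,14,4 -> slot 4
Table: [_, _, _, _, 22, 668, 821, _, _, 838, _, 198, _, _, 235, _, _]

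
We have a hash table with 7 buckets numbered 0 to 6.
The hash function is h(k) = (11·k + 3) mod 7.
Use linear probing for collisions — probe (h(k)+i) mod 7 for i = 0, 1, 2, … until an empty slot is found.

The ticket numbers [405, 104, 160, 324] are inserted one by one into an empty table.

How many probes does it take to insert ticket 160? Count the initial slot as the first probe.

405 hashes to 6; slot 6 is free -> place at 6.
104 hashes to 6; 6 taken -> place at 0.
160 hashes to 6; 6,0 taken -> place at 1.
324 hashes to 4; slot 4 is free -> place at 4.
Table: [104, 160, _, _, 324, _, 405]

3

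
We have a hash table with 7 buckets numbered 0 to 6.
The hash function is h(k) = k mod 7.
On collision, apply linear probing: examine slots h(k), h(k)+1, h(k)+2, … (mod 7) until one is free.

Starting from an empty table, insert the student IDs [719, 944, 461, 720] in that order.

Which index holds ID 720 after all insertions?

1

719 hashes to 5; slot 5 is free => place at 5.
944 hashes to 6; slot 6 is free => place at 6.
461 hashes to 6; 6 taken => place at 0.
720 hashes to 6; 6,0 taken => place at 1.
Table: [461, 720, _, _, _, 719, 944]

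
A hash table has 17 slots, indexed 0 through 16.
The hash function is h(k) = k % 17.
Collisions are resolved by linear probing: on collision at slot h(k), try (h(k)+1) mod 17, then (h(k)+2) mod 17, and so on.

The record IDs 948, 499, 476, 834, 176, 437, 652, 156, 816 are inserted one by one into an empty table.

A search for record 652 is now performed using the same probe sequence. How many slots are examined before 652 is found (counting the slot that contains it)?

948: h=13 → slot 13
499: h=6 → slot 6
476: h=0 → slot 0
834: h=1 → slot 1
176: h=6, probe 6,7 → slot 7
437: h=12 → slot 12
652: h=6, probe 6,7,8 → slot 8
156: h=3 → slot 3
816: h=0, probe 0,1,2 → slot 2
Table: [476, 834, 816, 156, —, —, 499, 176, 652, —, —, —, 437, 948, —, —, —]
Lookup 652: h=6, probe 6,7,8 → found at 8.

3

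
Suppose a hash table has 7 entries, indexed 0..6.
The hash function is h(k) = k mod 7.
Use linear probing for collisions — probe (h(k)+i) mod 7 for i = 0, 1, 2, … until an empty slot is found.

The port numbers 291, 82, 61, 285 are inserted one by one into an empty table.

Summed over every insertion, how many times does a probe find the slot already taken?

3

291: h=4 => slot 4
82: h=5 => slot 5
61: h=5, probe 5,6 => slot 6
285: h=5, probe 5,6,0 => slot 0
Table: [285, _, _, _, 291, 82, 61]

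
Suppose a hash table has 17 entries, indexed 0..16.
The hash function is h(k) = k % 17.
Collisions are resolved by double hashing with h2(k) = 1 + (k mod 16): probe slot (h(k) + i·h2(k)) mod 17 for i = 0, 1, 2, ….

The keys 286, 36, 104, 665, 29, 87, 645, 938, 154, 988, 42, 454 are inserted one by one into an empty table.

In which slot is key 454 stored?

6

286 hashes to 14; slot 14 is free → place at 14.
36 hashes to 2; slot 2 is free → place at 2.
104 hashes to 2, h2=9; 2 taken → place at 11.
665 hashes to 2, h2=10; 2 taken → place at 12.
29 hashes to 12, h2=14; 12 taken → place at 9.
87 hashes to 2, h2=8; 2 taken → place at 10.
645 hashes to 16; slot 16 is free → place at 16.
938 hashes to 3; slot 3 is free → place at 3.
154 hashes to 1; slot 1 is free → place at 1.
988 hashes to 2, h2=13; 2 taken → place at 15.
42 hashes to 8; slot 8 is free → place at 8.
454 hashes to 12, h2=7; 12,2,9,16 taken → place at 6.
Table: [∅, 154, 36, 938, ∅, ∅, 454, ∅, 42, 29, 87, 104, 665, ∅, 286, 988, 645]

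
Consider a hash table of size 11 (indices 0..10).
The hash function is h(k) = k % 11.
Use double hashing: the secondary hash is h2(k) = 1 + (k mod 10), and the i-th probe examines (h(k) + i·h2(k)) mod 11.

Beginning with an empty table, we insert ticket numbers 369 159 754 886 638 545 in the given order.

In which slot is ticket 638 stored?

9

Insert 369: h=6, slot 6 empty -> index 6.
Insert 159: h=5, slot 5 empty -> index 5.
Insert 754: h=6, h2=5, slot 6 occupied -> index 0.
Insert 886: h=6, h2=7, slot 6 occupied -> index 2.
Insert 638: h=0, h2=9, slot 0 occupied -> index 9.
Insert 545: h=6, h2=6, slot 6 occupied -> index 1.
Table: [754, 545, 886, —, —, 159, 369, —, —, 638, —]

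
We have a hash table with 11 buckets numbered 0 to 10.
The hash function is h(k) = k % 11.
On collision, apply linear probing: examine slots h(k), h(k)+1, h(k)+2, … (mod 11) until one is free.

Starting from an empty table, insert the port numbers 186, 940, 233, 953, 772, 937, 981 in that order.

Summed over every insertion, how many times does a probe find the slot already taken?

7

186 hashes to 10; slot 10 is free => place at 10.
940 hashes to 5; slot 5 is free => place at 5.
233 hashes to 2; slot 2 is free => place at 2.
953 hashes to 7; slot 7 is free => place at 7.
772 hashes to 2; 2 taken => place at 3.
937 hashes to 2; 2,3 taken => place at 4.
981 hashes to 2; 2,3,4,5 taken => place at 6.
Table: [-, -, 233, 772, 937, 940, 981, 953, -, -, 186]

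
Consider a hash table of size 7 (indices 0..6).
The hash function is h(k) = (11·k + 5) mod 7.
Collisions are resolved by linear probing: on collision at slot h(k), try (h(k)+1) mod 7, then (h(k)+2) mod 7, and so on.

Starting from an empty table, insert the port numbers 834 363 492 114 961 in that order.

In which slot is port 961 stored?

Insert 834: h=2, slot 2 empty → index 2.
Insert 363: h=1, slot 1 empty → index 1.
Insert 492: h=6, slot 6 empty → index 6.
Insert 114: h=6, slot 6 occupied → index 0.
Insert 961: h=6, slots 6,0,1,2 occupied → index 3.
Table: [114, 363, 834, 961, ∅, ∅, 492]

3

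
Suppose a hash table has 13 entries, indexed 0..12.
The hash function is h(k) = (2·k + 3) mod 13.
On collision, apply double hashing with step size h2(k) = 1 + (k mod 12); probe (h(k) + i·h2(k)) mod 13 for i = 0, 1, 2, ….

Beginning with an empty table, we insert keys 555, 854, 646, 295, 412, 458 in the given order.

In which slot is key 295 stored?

555 hashes to 8; slot 8 is free => place at 8.
854 hashes to 8, h2=3; 8 taken => place at 11.
646 hashes to 8, h2=11; 8 taken => place at 6.
295 hashes to 8, h2=8; 8 taken => place at 3.
412 hashes to 8, h2=5; 8 taken => place at 0.
458 hashes to 9; slot 9 is free => place at 9.
Table: [412, —, —, 295, —, —, 646, —, 555, 458, —, 854, —]

3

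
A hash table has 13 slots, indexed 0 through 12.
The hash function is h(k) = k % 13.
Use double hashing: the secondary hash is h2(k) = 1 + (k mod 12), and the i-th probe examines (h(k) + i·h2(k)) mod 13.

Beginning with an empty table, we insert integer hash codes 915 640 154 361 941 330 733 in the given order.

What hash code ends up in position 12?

330

915: h=5 => slot 5
640: h=3 => slot 3
154: h=11 => slot 11
361: h=10 => slot 10
941: h=5, h2=6, probe 5,11,4 => slot 4
330: h=5, h2=7, probe 5,12 => slot 12
733: h=5, h2=2, probe 5,7 => slot 7
Table: [—, —, —, 640, 941, 915, —, 733, —, —, 361, 154, 330]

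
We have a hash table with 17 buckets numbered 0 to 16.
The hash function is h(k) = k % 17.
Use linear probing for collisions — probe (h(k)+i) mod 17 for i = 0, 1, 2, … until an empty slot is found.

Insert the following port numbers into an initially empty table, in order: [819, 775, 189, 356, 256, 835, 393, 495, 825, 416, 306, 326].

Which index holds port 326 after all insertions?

7

819: h=3 -> slot 3
775: h=10 -> slot 10
189: h=2 -> slot 2
356: h=16 -> slot 16
256: h=1 -> slot 1
835: h=2, probe 2,3,4 -> slot 4
393: h=2, probe 2,3,4,5 -> slot 5
495: h=2, probe 2,3,4,5,6 -> slot 6
825: h=9 -> slot 9
416: h=8 -> slot 8
306: h=0 -> slot 0
326: h=3, probe 3,4,5,6,7 -> slot 7
Table: [306, 256, 189, 819, 835, 393, 495, 326, 416, 825, 775, _, _, _, _, _, 356]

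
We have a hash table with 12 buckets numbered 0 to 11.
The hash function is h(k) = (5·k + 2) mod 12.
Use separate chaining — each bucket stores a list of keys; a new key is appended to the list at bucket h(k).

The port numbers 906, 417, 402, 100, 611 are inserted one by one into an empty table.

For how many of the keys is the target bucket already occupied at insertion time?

1

906 -> bucket 8
417 -> bucket 11
402 -> bucket 8 (collision)
100 -> bucket 10
611 -> bucket 9
Final buckets:
0: .
1: .
2: .
3: .
4: .
5: .
6: .
7: .
8: 906 -> 402
9: 611
10: 100
11: 417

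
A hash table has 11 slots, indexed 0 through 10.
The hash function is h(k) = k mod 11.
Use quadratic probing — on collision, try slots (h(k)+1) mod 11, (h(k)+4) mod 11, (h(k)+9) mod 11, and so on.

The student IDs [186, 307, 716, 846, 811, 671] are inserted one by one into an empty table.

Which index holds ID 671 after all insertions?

4

186: h=10 → slot 10
307: h=10, probe 10,0 → slot 0
716: h=1 → slot 1
846: h=10, probe 10,0,3 → slot 3
811: h=8 → slot 8
671: h=0, probe 0,1,4 → slot 4
Table: [307, 716, ., 846, 671, ., ., ., 811, ., 186]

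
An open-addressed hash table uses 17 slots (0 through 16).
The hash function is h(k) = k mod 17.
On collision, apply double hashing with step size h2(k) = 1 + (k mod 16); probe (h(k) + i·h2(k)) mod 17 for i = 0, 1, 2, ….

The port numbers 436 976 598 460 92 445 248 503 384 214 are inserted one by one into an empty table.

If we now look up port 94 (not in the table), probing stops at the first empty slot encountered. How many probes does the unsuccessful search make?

436 hashes to 11; slot 11 is free -> place at 11.
976 hashes to 7; slot 7 is free -> place at 7.
598 hashes to 3; slot 3 is free -> place at 3.
460 hashes to 1; slot 1 is free -> place at 1.
92 hashes to 7, h2=13; 7,3 taken -> place at 16.
445 hashes to 3, h2=14; 3 taken -> place at 0.
248 hashes to 10; slot 10 is free -> place at 10.
503 hashes to 10, h2=8; 10,1 taken -> place at 9.
384 hashes to 10, h2=1; 10,11 taken -> place at 12.
214 hashes to 10, h2=7; 10,0,7 taken -> place at 14.
Table: [445, 460, ., 598, ., ., ., 976, ., 503, 248, 436, 384, ., 214, ., 92]
Lookup 94: h=9, h2=15, probe 9,7,5 → slot 5 empty, not found.

3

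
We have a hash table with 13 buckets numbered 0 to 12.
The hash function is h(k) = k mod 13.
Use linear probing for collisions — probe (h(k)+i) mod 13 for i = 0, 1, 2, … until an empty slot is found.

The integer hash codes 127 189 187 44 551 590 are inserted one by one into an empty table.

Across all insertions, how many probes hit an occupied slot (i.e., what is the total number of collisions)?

127 hashes to 10; slot 10 is free → place at 10.
189 hashes to 7; slot 7 is free → place at 7.
187 hashes to 5; slot 5 is free → place at 5.
44 hashes to 5; 5 taken → place at 6.
551 hashes to 5; 5,6,7 taken → place at 8.
590 hashes to 5; 5,6,7,8 taken → place at 9.
Table: [—, —, —, —, —, 187, 44, 189, 551, 590, 127, —, —]

8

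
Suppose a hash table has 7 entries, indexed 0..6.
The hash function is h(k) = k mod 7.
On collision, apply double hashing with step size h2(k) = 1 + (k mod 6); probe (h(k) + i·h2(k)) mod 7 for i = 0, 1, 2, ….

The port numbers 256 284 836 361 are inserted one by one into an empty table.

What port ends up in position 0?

284

256: h=4 => slot 4
284: h=4, h2=3, probe 4,0 => slot 0
836: h=3 => slot 3
361: h=4, h2=2, probe 4,6 => slot 6
Table: [284, _, _, 836, 256, _, 361]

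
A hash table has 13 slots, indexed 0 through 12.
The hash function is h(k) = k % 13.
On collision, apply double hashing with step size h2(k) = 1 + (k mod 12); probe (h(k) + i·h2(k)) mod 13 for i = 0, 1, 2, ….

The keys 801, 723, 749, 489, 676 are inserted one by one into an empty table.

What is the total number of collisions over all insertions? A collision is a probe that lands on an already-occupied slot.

3

801 hashes to 8; slot 8 is free -> place at 8.
723 hashes to 8, h2=4; 8 taken -> place at 12.
749 hashes to 8, h2=6; 8 taken -> place at 1.
489 hashes to 8, h2=10; 8 taken -> place at 5.
676 hashes to 0; slot 0 is free -> place at 0.
Table: [676, 749, ∅, ∅, ∅, 489, ∅, ∅, 801, ∅, ∅, ∅, 723]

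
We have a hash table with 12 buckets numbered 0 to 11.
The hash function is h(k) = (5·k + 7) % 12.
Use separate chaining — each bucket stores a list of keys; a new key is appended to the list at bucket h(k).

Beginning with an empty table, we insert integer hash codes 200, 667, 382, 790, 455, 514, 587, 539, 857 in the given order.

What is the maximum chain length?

3

Insert 200: h=11, bucket 11 empty -> new chain.
Insert 667: h=6, bucket 6 empty -> new chain.
Insert 382: h=9, bucket 9 empty -> new chain.
Insert 790: h=9, bucket 9 nonempty -> append to chain.
Insert 455: h=2, bucket 2 empty -> new chain.
Insert 514: h=9, bucket 9 nonempty -> append to chain.
Insert 587: h=2, bucket 2 nonempty -> append to chain.
Insert 539: h=2, bucket 2 nonempty -> append to chain.
Insert 857: h=8, bucket 8 empty -> new chain.
Final buckets:
0: —
1: —
2: 455 -> 587 -> 539
3: —
4: —
5: —
6: 667
7: —
8: 857
9: 382 -> 790 -> 514
10: —
11: 200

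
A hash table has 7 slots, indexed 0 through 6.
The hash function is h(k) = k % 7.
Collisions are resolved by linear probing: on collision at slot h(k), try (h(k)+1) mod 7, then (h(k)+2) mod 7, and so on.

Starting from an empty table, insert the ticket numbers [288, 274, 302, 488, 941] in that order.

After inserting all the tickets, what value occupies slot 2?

274

288 hashes to 1; slot 1 is free => place at 1.
274 hashes to 1; 1 taken => place at 2.
302 hashes to 1; 1,2 taken => place at 3.
488 hashes to 5; slot 5 is free => place at 5.
941 hashes to 3; 3 taken => place at 4.
Table: [-, 288, 274, 302, 941, 488, -]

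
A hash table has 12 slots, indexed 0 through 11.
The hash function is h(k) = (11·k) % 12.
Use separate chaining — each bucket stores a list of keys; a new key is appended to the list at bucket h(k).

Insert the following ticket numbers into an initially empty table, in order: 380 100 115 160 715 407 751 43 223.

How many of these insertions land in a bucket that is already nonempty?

5

380 → bucket 4
100 → bucket 8
115 → bucket 5
160 → bucket 8 (collision)
715 → bucket 5 (collision)
407 → bucket 1
751 → bucket 5 (collision)
43 → bucket 5 (collision)
223 → bucket 5 (collision)
Final buckets:
0: -
1: 407
2: -
3: -
4: 380
5: 115 -> 715 -> 751 -> 43 -> 223
6: -
7: -
8: 100 -> 160
9: -
10: -
11: -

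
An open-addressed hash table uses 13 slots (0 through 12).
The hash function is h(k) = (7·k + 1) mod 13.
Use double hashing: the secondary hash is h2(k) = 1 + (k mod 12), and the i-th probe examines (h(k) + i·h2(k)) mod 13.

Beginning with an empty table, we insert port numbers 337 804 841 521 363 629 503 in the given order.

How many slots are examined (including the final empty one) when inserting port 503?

4

337: h=7 -> slot 7
804: h=0 -> slot 0
841: h=12 -> slot 12
521: h=8 -> slot 8
363: h=7, h2=4, probe 7,11 -> slot 11
629: h=10 -> slot 10
503: h=12, h2=12, probe 12,11,10,9 -> slot 9
Table: [804, ., ., ., ., ., ., 337, 521, 503, 629, 363, 841]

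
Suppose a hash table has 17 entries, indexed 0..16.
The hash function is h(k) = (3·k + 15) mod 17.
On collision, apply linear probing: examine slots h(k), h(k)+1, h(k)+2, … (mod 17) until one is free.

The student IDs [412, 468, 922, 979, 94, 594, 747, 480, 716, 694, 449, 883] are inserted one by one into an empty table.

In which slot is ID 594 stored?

412: h=10 → slot 10
468: h=8 → slot 8
922: h=10, probe 10,11 → slot 11
979: h=11, probe 11,12 → slot 12
94: h=8, probe 8,9 → slot 9
594: h=12, probe 12,13 → slot 13
747: h=12, probe 12,13,14 → slot 14
480: h=10, probe 10,11,12,13,14,15 → slot 15
716: h=4 → slot 4
694: h=6 → slot 6
449: h=2 → slot 2
883: h=12, probe 12,13,14,15,16 → slot 16
Table: [_, _, 449, _, 716, _, 694, _, 468, 94, 412, 922, 979, 594, 747, 480, 883]

13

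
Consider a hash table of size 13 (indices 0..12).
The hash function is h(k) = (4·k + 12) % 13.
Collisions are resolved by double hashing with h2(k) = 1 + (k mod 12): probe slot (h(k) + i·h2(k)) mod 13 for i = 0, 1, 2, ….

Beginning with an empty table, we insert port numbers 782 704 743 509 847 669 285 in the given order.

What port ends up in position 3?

704

Insert 782: h=7, slot 7 empty => index 7.
Insert 704: h=7, h2=9, slot 7 occupied => index 3.
Insert 743: h=7, h2=12, slot 7 occupied => index 6.
Insert 509: h=7, h2=6, slot 7 occupied => index 0.
Insert 847: h=7, h2=8, slot 7 occupied => index 2.
Insert 669: h=10, slot 10 empty => index 10.
Insert 285: h=8, slot 8 empty => index 8.
Table: [509, _, 847, 704, _, _, 743, 782, 285, _, 669, _, _]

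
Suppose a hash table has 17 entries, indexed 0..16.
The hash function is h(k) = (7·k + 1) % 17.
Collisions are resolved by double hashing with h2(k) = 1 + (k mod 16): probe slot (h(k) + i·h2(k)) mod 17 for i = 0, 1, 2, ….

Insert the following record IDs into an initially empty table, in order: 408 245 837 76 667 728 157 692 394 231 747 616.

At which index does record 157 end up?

9

Insert 408: h=1, slot 1 empty → index 1.
Insert 245: h=16, slot 16 empty → index 16.
Insert 837: h=12, slot 12 empty → index 12.
Insert 76: h=6, slot 6 empty → index 6.
Insert 667: h=12, h2=12, slot 12 occupied → index 7.
Insert 728: h=14, slot 14 empty → index 14.
Insert 157: h=12, h2=14, slot 12 occupied → index 9.
Insert 692: h=0, slot 0 empty → index 0.
Insert 394: h=5, slot 5 empty → index 5.
Insert 231: h=3, slot 3 empty → index 3.
Insert 747: h=11, slot 11 empty → index 11.
Insert 616: h=12, h2=9, slot 12 occupied → index 4.
Table: [692, 408, -, 231, 616, 394, 76, 667, -, 157, -, 747, 837, -, 728, -, 245]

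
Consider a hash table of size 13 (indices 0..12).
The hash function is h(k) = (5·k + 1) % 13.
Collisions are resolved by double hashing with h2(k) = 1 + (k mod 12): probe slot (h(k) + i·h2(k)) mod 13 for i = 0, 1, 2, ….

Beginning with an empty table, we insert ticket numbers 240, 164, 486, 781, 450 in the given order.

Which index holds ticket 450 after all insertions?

9

240: h=5 => slot 5
164: h=2 => slot 2
486: h=0 => slot 0
781: h=6 => slot 6
450: h=2, h2=7, probe 2,9 => slot 9
Table: [486, _, 164, _, _, 240, 781, _, _, 450, _, _, _]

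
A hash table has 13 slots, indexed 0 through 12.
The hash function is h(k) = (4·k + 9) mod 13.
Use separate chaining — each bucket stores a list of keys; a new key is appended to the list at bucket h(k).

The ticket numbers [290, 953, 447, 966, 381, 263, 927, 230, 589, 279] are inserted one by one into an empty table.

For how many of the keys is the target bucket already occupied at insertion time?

290 → bucket 12
953 → bucket 12 (collision)
447 → bucket 3
966 → bucket 12 (collision)
381 → bucket 12 (collision)
263 → bucket 8
927 → bucket 12 (collision)
230 → bucket 6
589 → bucket 12 (collision)
279 → bucket 7
Final buckets:
0: ∅
1: ∅
2: ∅
3: 447
4: ∅
5: ∅
6: 230
7: 279
8: 263
9: ∅
10: ∅
11: ∅
12: 290 -> 953 -> 966 -> 381 -> 927 -> 589

5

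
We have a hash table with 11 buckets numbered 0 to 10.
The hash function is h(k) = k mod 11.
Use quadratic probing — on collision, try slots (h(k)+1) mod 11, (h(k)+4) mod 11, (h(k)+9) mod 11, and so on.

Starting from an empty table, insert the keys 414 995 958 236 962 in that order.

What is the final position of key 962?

414: h=7 => slot 7
995: h=5 => slot 5
958: h=1 => slot 1
236: h=5, probe 5,6 => slot 6
962: h=5, probe 5,6,9 => slot 9
Table: [—, 958, —, —, —, 995, 236, 414, —, 962, —]

9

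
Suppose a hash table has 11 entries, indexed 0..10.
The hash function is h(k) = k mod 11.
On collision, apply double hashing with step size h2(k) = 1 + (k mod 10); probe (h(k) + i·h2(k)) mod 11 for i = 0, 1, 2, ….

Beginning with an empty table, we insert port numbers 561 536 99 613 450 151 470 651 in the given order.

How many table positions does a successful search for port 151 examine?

4

561 hashes to 0; slot 0 is free → place at 0.
536 hashes to 8; slot 8 is free → place at 8.
99 hashes to 0, h2=10; 0 taken → place at 10.
613 hashes to 8, h2=4; 8 taken → place at 1.
450 hashes to 10, h2=1; 10,0,1 taken → place at 2.
151 hashes to 8, h2=2; 8,10,1 taken → place at 3.
470 hashes to 8, h2=1; 8 taken → place at 9.
651 hashes to 2, h2=2; 2 taken → place at 4.
Table: [561, 613, 450, 151, 651, —, —, —, 536, 470, 99]
Lookup 151: h=8, h2=2, probe 8,10,1,3 → found at 3.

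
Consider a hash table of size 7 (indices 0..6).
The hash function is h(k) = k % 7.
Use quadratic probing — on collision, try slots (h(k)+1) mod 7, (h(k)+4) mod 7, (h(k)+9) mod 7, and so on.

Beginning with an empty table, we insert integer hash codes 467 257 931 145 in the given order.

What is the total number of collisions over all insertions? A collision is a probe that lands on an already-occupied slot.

3

467 hashes to 5; slot 5 is free => place at 5.
257 hashes to 5; 5 taken => place at 6.
931 hashes to 0; slot 0 is free => place at 0.
145 hashes to 5; 5,6 taken => place at 2.
Table: [931, -, 145, -, -, 467, 257]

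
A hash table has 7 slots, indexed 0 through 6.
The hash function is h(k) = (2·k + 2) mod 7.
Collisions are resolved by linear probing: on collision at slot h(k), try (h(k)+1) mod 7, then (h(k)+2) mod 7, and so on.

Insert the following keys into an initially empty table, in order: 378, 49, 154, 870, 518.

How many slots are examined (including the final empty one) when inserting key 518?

4

378 hashes to 2; slot 2 is free -> place at 2.
49 hashes to 2; 2 taken -> place at 3.
154 hashes to 2; 2,3 taken -> place at 4.
870 hashes to 6; slot 6 is free -> place at 6.
518 hashes to 2; 2,3,4 taken -> place at 5.
Table: [—, —, 378, 49, 154, 518, 870]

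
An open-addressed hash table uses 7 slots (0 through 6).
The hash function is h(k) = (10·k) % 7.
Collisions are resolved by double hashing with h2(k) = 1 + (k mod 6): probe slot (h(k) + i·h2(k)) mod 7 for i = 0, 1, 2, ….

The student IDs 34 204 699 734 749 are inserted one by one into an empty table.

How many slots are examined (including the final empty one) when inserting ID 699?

Insert 34: h=4, slot 4 empty → index 4.
Insert 204: h=3, slot 3 empty → index 3.
Insert 699: h=4, h2=4, slot 4 occupied → index 1.
Insert 734: h=4, h2=3, slot 4 occupied → index 0.
Insert 749: h=0, h2=6, slot 0 occupied → index 6.
Table: [734, 699, ∅, 204, 34, ∅, 749]

2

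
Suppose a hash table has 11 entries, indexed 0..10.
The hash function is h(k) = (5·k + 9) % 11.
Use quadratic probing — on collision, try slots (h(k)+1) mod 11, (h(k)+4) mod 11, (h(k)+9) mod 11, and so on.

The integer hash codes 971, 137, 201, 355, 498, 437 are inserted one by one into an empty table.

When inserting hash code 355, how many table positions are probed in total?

971: h=2 => slot 2
137: h=1 => slot 1
201: h=2, probe 2,3 => slot 3
355: h=2, probe 2,3,6 => slot 6
498: h=2, probe 2,3,6,0 => slot 0
437: h=5 => slot 5
Table: [498, 137, 971, 201, ., 437, 355, ., ., ., .]

3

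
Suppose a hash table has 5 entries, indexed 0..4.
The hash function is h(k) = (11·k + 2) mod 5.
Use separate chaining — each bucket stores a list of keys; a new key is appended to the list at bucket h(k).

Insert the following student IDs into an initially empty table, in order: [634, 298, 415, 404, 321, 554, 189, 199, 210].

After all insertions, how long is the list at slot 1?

5

Insert 634: h=1, bucket 1 empty → new chain.
Insert 298: h=0, bucket 0 empty → new chain.
Insert 415: h=2, bucket 2 empty → new chain.
Insert 404: h=1, bucket 1 nonempty → append to chain.
Insert 321: h=3, bucket 3 empty → new chain.
Insert 554: h=1, bucket 1 nonempty → append to chain.
Insert 189: h=1, bucket 1 nonempty → append to chain.
Insert 199: h=1, bucket 1 nonempty → append to chain.
Insert 210: h=2, bucket 2 nonempty → append to chain.
Final buckets:
0: 298
1: 634 -> 404 -> 554 -> 189 -> 199
2: 415 -> 210
3: 321
4: _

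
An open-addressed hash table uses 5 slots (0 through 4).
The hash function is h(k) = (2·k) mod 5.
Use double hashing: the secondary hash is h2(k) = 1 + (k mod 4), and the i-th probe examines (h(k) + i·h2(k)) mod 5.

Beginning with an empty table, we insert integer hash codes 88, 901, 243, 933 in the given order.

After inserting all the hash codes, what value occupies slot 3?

88: h=1 -> slot 1
901: h=2 -> slot 2
243: h=1, h2=4, probe 1,0 -> slot 0
933: h=1, h2=2, probe 1,3 -> slot 3
Table: [243, 88, 901, 933, ∅]

933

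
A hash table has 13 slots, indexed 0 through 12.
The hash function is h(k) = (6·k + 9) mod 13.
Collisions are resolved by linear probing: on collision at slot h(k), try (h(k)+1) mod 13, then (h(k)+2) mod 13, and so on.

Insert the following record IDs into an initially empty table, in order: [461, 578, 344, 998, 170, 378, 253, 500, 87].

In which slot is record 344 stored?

461 hashes to 6; slot 6 is free -> place at 6.
578 hashes to 6; 6 taken -> place at 7.
344 hashes to 6; 6,7 taken -> place at 8.
998 hashes to 4; slot 4 is free -> place at 4.
170 hashes to 2; slot 2 is free -> place at 2.
378 hashes to 2; 2 taken -> place at 3.
253 hashes to 6; 6,7,8 taken -> place at 9.
500 hashes to 6; 6,7,8,9 taken -> place at 10.
87 hashes to 11; slot 11 is free -> place at 11.
Table: [∅, ∅, 170, 378, 998, ∅, 461, 578, 344, 253, 500, 87, ∅]

8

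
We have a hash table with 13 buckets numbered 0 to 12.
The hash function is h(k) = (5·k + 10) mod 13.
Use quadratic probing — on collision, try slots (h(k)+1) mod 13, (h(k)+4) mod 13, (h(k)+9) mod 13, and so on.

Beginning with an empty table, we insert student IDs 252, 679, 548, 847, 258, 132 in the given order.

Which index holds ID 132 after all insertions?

252: h=9 → slot 9
679: h=12 → slot 12
548: h=7 → slot 7
847: h=7, probe 7,8 → slot 8
258: h=0 → slot 0
132: h=7, probe 7,8,11 → slot 11
Table: [258, ∅, ∅, ∅, ∅, ∅, ∅, 548, 847, 252, ∅, 132, 679]

11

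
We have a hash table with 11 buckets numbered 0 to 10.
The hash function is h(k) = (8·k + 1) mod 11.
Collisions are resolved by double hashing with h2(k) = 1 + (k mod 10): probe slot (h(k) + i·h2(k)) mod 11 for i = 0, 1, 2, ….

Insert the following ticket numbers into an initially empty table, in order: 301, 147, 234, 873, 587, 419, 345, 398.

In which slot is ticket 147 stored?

Insert 301: h=0, slot 0 empty => index 0.
Insert 147: h=0, h2=8, slot 0 occupied => index 8.
Insert 234: h=3, slot 3 empty => index 3.
Insert 873: h=0, h2=4, slot 0 occupied => index 4.
Insert 587: h=0, h2=8, slots 0,8 occupied => index 5.
Insert 419: h=9, slot 9 empty => index 9.
Insert 345: h=0, h2=6, slot 0 occupied => index 6.
Insert 398: h=6, h2=9, slots 6,4 occupied => index 2.
Table: [301, -, 398, 234, 873, 587, 345, -, 147, 419, -]

8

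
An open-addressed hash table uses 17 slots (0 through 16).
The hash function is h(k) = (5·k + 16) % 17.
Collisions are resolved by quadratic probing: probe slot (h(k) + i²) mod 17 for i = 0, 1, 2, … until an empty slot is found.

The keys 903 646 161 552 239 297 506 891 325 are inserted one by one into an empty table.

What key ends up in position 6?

Insert 903: h=9, slot 9 empty => index 9.
Insert 646: h=16, slot 16 empty => index 16.
Insert 161: h=5, slot 5 empty => index 5.
Insert 552: h=5, slot 5 occupied => index 6.
Insert 239: h=4, slot 4 empty => index 4.
Insert 297: h=5, slots 5,6,9 occupied => index 14.
Insert 506: h=13, slot 13 empty => index 13.
Insert 891: h=0, slot 0 empty => index 0.
Insert 325: h=9, slot 9 occupied => index 10.
Table: [891, —, —, —, 239, 161, 552, —, —, 903, 325, —, —, 506, 297, —, 646]

552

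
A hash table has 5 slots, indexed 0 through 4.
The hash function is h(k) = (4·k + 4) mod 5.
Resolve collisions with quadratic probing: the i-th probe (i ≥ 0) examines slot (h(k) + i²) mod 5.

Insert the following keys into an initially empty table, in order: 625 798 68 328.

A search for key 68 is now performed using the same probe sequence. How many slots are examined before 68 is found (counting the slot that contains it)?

625: h=4 -> slot 4
798: h=1 -> slot 1
68: h=1, probe 1,2 -> slot 2
328: h=1, probe 1,2,0 -> slot 0
Table: [328, 798, 68, ∅, 625]
Lookup 68: h=1, probe 1,2 → found at 2.

2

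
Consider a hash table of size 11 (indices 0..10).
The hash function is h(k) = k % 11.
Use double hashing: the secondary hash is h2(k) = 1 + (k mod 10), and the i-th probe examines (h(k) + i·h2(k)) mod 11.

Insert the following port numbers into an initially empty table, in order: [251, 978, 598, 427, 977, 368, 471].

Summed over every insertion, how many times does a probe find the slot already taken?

4

251: h=9 → slot 9
978: h=10 → slot 10
598: h=4 → slot 4
427: h=9, h2=8, probe 9,6 → slot 6
977: h=9, h2=8, probe 9,6,3 → slot 3
368: h=5 → slot 5
471: h=9, h2=2, probe 9,0 → slot 0
Table: [471, ∅, ∅, 977, 598, 368, 427, ∅, ∅, 251, 978]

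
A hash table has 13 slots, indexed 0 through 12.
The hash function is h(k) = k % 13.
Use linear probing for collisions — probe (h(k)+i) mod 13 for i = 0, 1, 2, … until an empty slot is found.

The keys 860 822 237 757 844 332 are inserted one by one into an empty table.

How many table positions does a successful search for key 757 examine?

Insert 860: h=2, slot 2 empty => index 2.
Insert 822: h=3, slot 3 empty => index 3.
Insert 237: h=3, slot 3 occupied => index 4.
Insert 757: h=3, slots 3,4 occupied => index 5.
Insert 844: h=12, slot 12 empty => index 12.
Insert 332: h=7, slot 7 empty => index 7.
Table: [-, -, 860, 822, 237, 757, -, 332, -, -, -, -, 844]
Lookup 757: h=3, probe 3,4,5 → found at 5.

3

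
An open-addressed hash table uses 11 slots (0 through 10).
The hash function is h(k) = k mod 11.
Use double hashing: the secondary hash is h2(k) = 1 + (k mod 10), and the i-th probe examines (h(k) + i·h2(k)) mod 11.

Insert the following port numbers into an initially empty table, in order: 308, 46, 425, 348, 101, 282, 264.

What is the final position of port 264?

9

Insert 308: h=0, slot 0 empty → index 0.
Insert 46: h=2, slot 2 empty → index 2.
Insert 425: h=7, slot 7 empty → index 7.
Insert 348: h=7, h2=9, slot 7 occupied → index 5.
Insert 101: h=2, h2=2, slot 2 occupied → index 4.
Insert 282: h=7, h2=3, slot 7 occupied → index 10.
Insert 264: h=0, h2=5, slots 0,5,10,4 occupied → index 9.
Table: [308, _, 46, _, 101, 348, _, 425, _, 264, 282]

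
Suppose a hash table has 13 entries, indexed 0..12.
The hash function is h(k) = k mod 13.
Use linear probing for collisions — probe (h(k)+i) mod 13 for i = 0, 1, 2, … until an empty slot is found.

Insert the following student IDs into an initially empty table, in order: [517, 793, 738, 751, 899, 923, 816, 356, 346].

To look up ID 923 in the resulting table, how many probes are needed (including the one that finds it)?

517 hashes to 10; slot 10 is free -> place at 10.
793 hashes to 0; slot 0 is free -> place at 0.
738 hashes to 10; 10 taken -> place at 11.
751 hashes to 10; 10,11 taken -> place at 12.
899 hashes to 2; slot 2 is free -> place at 2.
923 hashes to 0; 0 taken -> place at 1.
816 hashes to 10; 10,11,12,0,1,2 taken -> place at 3.
356 hashes to 5; slot 5 is free -> place at 5.
346 hashes to 8; slot 8 is free -> place at 8.
Table: [793, 923, 899, 816, _, 356, _, _, 346, _, 517, 738, 751]
Lookup 923: h=0, probe 0,1 → found at 1.

2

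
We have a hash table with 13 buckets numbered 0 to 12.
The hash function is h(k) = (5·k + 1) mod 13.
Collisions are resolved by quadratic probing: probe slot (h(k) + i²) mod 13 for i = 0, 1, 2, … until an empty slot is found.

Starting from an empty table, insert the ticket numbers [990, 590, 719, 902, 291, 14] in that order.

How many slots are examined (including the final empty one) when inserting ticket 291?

3

Insert 990: h=11, slot 11 empty => index 11.
Insert 590: h=0, slot 0 empty => index 0.
Insert 719: h=8, slot 8 empty => index 8.
Insert 902: h=0, slot 0 occupied => index 1.
Insert 291: h=0, slots 0,1 occupied => index 4.
Insert 14: h=6, slot 6 empty => index 6.
Table: [590, 902, ∅, ∅, 291, ∅, 14, ∅, 719, ∅, ∅, 990, ∅]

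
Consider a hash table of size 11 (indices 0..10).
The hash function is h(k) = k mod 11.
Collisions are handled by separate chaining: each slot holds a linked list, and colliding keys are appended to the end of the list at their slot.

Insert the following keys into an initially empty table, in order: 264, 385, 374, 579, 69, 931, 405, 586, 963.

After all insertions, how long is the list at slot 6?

1

Insert 264: h=0, bucket 0 empty -> new chain.
Insert 385: h=0, bucket 0 nonempty -> append to chain.
Insert 374: h=0, bucket 0 nonempty -> append to chain.
Insert 579: h=7, bucket 7 empty -> new chain.
Insert 69: h=3, bucket 3 empty -> new chain.
Insert 931: h=7, bucket 7 nonempty -> append to chain.
Insert 405: h=9, bucket 9 empty -> new chain.
Insert 586: h=3, bucket 3 nonempty -> append to chain.
Insert 963: h=6, bucket 6 empty -> new chain.
Final buckets:
0: 264 -> 385 -> 374
1: .
2: .
3: 69 -> 586
4: .
5: .
6: 963
7: 579 -> 931
8: .
9: 405
10: .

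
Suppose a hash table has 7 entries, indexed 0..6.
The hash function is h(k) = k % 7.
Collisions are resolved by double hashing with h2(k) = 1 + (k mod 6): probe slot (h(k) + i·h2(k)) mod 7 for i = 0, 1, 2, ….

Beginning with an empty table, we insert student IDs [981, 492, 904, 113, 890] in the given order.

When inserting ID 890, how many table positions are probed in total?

Insert 981: h=1, slot 1 empty => index 1.
Insert 492: h=2, slot 2 empty => index 2.
Insert 904: h=1, h2=5, slot 1 occupied => index 6.
Insert 113: h=1, h2=6, slot 1 occupied => index 0.
Insert 890: h=1, h2=3, slot 1 occupied => index 4.
Table: [113, 981, 492, _, 890, _, 904]

2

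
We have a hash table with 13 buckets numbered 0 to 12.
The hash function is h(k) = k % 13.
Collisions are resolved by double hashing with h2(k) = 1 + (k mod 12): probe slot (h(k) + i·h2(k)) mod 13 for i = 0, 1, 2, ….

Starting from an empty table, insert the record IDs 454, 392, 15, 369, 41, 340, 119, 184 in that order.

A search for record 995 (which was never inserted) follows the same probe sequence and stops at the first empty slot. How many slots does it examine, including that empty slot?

454 hashes to 12; slot 12 is free => place at 12.
392 hashes to 2; slot 2 is free => place at 2.
15 hashes to 2, h2=4; 2 taken => place at 6.
369 hashes to 5; slot 5 is free => place at 5.
41 hashes to 2, h2=6; 2 taken => place at 8.
340 hashes to 2, h2=5; 2 taken => place at 7.
119 hashes to 2, h2=12; 2 taken => place at 1.
184 hashes to 2, h2=5; 2,7,12 taken => place at 4.
Table: [., 119, 392, ., 184, 369, 15, 340, 41, ., ., ., 454]
Lookup 995: h=7, h2=12, probe 7,6,5,4,3 → slot 3 empty, not found.

5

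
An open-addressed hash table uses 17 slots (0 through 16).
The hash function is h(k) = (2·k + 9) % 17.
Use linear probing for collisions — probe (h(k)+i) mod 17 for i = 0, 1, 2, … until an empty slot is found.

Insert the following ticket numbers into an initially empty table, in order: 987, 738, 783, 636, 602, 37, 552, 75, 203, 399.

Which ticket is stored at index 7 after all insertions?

Insert 987: h=11, slot 11 empty => index 11.
Insert 738: h=6, slot 6 empty => index 6.
Insert 783: h=11, slot 11 occupied => index 12.
Insert 636: h=6, slot 6 occupied => index 7.
Insert 602: h=6, slots 6,7 occupied => index 8.
Insert 37: h=15, slot 15 empty => index 15.
Insert 552: h=8, slot 8 occupied => index 9.
Insert 75: h=6, slots 6,7,8,9 occupied => index 10.
Insert 203: h=7, slots 7,8,9,10,11,12 occupied => index 13.
Insert 399: h=8, slots 8,9,10,11,12,13 occupied => index 14.
Table: [., ., ., ., ., ., 738, 636, 602, 552, 75, 987, 783, 203, 399, 37, .]

636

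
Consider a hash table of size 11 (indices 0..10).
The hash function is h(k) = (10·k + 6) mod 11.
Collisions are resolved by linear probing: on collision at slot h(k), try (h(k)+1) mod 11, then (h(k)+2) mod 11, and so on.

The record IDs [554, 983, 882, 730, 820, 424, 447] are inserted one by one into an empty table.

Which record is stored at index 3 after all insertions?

983

554: h=2 => slot 2
983: h=2, probe 2,3 => slot 3
882: h=4 => slot 4
730: h=2, probe 2,3,4,5 => slot 5
820: h=0 => slot 0
424: h=0, probe 0,1 => slot 1
447: h=10 => slot 10
Table: [820, 424, 554, 983, 882, 730, _, _, _, _, 447]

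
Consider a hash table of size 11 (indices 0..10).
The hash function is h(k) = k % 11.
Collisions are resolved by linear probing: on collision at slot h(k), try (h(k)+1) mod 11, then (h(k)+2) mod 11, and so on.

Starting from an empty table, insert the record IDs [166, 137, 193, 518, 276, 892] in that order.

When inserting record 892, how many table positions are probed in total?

4

166 hashes to 1; slot 1 is free → place at 1.
137 hashes to 5; slot 5 is free → place at 5.
193 hashes to 6; slot 6 is free → place at 6.
518 hashes to 1; 1 taken → place at 2.
276 hashes to 1; 1,2 taken → place at 3.
892 hashes to 1; 1,2,3 taken → place at 4.
Table: [∅, 166, 518, 276, 892, 137, 193, ∅, ∅, ∅, ∅]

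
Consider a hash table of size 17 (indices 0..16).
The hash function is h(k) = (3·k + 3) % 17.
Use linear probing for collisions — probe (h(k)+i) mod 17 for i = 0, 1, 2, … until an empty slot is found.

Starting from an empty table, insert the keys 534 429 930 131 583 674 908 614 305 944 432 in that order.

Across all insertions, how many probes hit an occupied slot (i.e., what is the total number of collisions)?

534 hashes to 7; slot 7 is free → place at 7.
429 hashes to 15; slot 15 is free → place at 15.
930 hashes to 5; slot 5 is free → place at 5.
131 hashes to 5; 5 taken → place at 6.
583 hashes to 1; slot 1 is free → place at 1.
674 hashes to 2; slot 2 is free → place at 2.
908 hashes to 7; 7 taken → place at 8.
614 hashes to 9; slot 9 is free → place at 9.
305 hashes to 0; slot 0 is free → place at 0.
944 hashes to 13; slot 13 is free → place at 13.
432 hashes to 7; 7,8,9 taken → place at 10.
Table: [305, 583, 674, _, _, 930, 131, 534, 908, 614, 432, _, _, 944, _, 429, _]

5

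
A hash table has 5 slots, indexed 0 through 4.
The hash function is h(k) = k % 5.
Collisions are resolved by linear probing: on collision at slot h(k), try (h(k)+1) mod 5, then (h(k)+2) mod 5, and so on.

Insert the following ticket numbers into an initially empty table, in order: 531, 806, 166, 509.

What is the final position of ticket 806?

531 hashes to 1; slot 1 is free → place at 1.
806 hashes to 1; 1 taken → place at 2.
166 hashes to 1; 1,2 taken → place at 3.
509 hashes to 4; slot 4 is free → place at 4.
Table: [_, 531, 806, 166, 509]

2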